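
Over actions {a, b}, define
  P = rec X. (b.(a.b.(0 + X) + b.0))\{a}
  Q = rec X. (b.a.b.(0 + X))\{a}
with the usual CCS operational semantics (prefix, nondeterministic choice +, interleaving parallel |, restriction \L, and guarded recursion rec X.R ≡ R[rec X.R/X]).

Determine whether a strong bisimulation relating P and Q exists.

NO

P's transition system — 3 states:
  u0 = rec X. (b.(a.b.(0 + X) + b.0))\{a} → --b--▸ u1
  u1 = (a.b.(0 + (rec X. (b.(a.b.(0 + X) + b.0))\{a})) + b.0)\{a} → --b--▸ u2
  u2 = 0\{a} → deadlocked
Q's transition system — 2 states:
  v0 = rec X. (b.a.b.(0 + X))\{a} → --b--▸ v1
  v1 = (a.b.(0 + (rec X. (b.a.b.(0 + X))\{a})))\{a} → deadlocked
Partition-refinement fixed point:
  B0 = {u0}
  B1 = {u1, v0}
  B2 = {u2, v1}
u0 ∈ B0, v0 ∈ B1 → different blocks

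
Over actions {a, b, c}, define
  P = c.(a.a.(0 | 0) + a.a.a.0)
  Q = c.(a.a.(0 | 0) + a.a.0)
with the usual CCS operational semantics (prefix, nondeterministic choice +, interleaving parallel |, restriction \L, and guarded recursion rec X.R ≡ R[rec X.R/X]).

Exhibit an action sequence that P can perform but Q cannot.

caaa

P's transition system — 7 states:
  u0 = c.(a.a.(0 | 0) + a.a.a.0) → --c--▸ u1
  u1 = a.a.(0 | 0) + a.a.a.0 → --a--▸ u2, --a--▸ u3
  u2 = a.(0 | 0) → --a--▸ u4
  u3 = a.a.0 → --a--▸ u5
  u4 = 0 | 0 → stopped
  u5 = a.0 → --a--▸ u6
  u6 = 0 → stopped
Q's transition system — 6 states:
  v0 = c.(a.a.(0 | 0) + a.a.0) → --c--▸ v1
  v1 = a.a.(0 | 0) + a.a.0 → --a--▸ v2, --a--▸ v3
  v2 = a.(0 | 0) → --a--▸ v4
  v3 = a.0 → --a--▸ v5
  v4 = 0 | 0 → stopped
  v5 = 0 → stopped
Trace ⟨caaa⟩ through P, begin at {u0}:
  [1] c ⇒ {u1}
  [2] a ⇒ {u2, u3}
  [3] a ⇒ {u4, u5}
  [4] a ⇒ {u6}
  P completes σ.
Trace ⟨caaa⟩ through Q, begin at {v0}:
  [1] c ⇒ {v1}
  [2] a ⇒ {v2, v3}
  [3] a ⇒ {v4, v5}
  [4] a ⇒ no successor for Q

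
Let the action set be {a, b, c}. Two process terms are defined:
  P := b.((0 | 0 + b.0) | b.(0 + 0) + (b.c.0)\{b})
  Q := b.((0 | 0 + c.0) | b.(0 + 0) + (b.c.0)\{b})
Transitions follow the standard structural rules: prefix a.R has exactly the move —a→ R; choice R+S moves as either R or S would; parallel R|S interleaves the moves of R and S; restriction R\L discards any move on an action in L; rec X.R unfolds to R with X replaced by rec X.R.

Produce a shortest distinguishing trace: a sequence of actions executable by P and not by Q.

LTS(P): 5 reachable states
  u0 = b.((0 | 0 + b.0) | b.(0 + 0) + (b.c.0)\{b}) | -b-> u1
  u1 = (0 | 0 + b.0) | b.(0 + 0) + (b.c.0)\{b} | -b-> u2, -b-> u3
  u2 = (0 | 0 + b.0) | (0 + 0) | -b-> u4
  u3 = 0 | b.(0 + 0) | -b-> u4
  u4 = 0 | (0 + 0) | stopped
LTS(Q): 5 reachable states
  v0 = b.((0 | 0 + c.0) | b.(0 + 0) + (b.c.0)\{b}) | -b-> v1
  v1 = (0 | 0 + c.0) | b.(0 + 0) + (b.c.0)\{b} | -b-> v2, -c-> v3
  v2 = (0 | 0 + c.0) | (0 + 0) | -c-> v4
  v3 = 0 | b.(0 + 0) | -b-> v4
  v4 = 0 | (0 + 0) | stopped
Executing bbb from P (initial set {u0}):
  after b @ step 1: {u1}
  after b @ step 2: {u2, u3}
  after b @ step 3: {u4}
  — P admits the full trace.
Executing bbb from Q (initial set {v0}):
  after b @ step 1: {v1}
  after b @ step 2: {v2}
  after b @ step 3: no successor for Q

bbb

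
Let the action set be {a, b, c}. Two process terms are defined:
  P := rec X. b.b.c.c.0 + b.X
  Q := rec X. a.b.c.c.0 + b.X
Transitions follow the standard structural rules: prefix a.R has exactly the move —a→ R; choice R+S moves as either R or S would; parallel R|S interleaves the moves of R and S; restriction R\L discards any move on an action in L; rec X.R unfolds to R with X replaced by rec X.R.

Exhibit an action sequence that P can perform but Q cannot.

P's transition system — 5 states:
  s0 = rec X. b.b.c.c.0 + b.X has moves —b→ s0, —b→ s1
  s1 = b.c.c.0 has moves —b→ s2
  s2 = c.c.0 has moves —c→ s3
  s3 = c.0 has moves —c→ s4
  s4 = 0 has moves ∅
Q's transition system — 5 states:
  t0 = rec X. a.b.c.c.0 + b.X has moves —a→ t1, —b→ t0
  t1 = b.c.c.0 has moves —b→ t2
  t2 = c.c.0 has moves —c→ t3
  t3 = c.0 has moves —c→ t4
  t4 = 0 has moves ∅
Run σ = ⟨bbc⟩ on P: start {s0}
  step 1 (b): {s0, s1}
  step 2 (b): {s0, s1, s2}
  step 3 (c): {s3}
  ✓ P
Run σ = ⟨bbc⟩ on Q: start {t0}
  step 1 (b): {t0}
  step 2 (b): {t0}
  step 3 (c): no successor for Q

bbc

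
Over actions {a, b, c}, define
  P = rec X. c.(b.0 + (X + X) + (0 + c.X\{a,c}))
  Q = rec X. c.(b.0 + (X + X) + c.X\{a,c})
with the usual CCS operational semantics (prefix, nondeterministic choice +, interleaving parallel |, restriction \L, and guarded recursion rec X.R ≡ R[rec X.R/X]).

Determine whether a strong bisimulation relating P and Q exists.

bisimilar

Reachable graph of P (4 states):
  m0 = rec X. c.(b.0 + (X + X) + (0 + c.X\{a,c})) :: =c=> m1
  m1 = b.0 + ((rec X. c.(b.0 + (X + X) + (0 + c.X\{a,c}))) + (rec X. c.(b.0 + (X + X) + (0 + c.X\{a,c})))) + (0 + c.(rec X. c.(b.0 + (X + X) + (0 + c.X\{a,c})))\{a,c}) :: =b=> m2, =c=> m1, =c=> m3
  m2 = 0 :: (no moves)
  m3 = (rec X. c.(b.0 + (X + X) + (0 + c.X\{a,c})))\{a,c} :: (no moves)
Reachable graph of Q (4 states):
  n0 = rec X. c.(b.0 + (X + X) + c.X\{a,c}) :: =c=> n1
  n1 = b.0 + ((rec X. c.(b.0 + (X + X) + c.X\{a,c})) + (rec X. c.(b.0 + (X + X) + c.X\{a,c}))) + c.(rec X. c.(b.0 + (X + X) + c.X\{a,c}))\{a,c} :: =b=> n2, =c=> n1, =c=> n3
  n2 = 0 :: (no moves)
  n3 = (rec X. c.(b.0 + (X + X) + c.X\{a,c}))\{a,c} :: (no moves)
Partition-refinement fixed point:
  B0 = {m0, n0}
  B1 = {m1, n1}
  B2 = {m2, m3, n2, n3}
m0 ∈ B0, n0 ∈ B0 → same block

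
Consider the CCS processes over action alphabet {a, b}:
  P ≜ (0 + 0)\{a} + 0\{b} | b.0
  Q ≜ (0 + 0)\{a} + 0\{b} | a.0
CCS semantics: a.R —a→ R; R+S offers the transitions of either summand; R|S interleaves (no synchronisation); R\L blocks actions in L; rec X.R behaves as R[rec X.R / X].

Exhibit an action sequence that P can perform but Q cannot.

b

Reachable graph of P (2 states):
  s0 = (0 + 0)\{a} + 0\{b} | b.0 → ··b··> s1
  s1 = 0\{b} | 0 → ∅
Reachable graph of Q (2 states):
  t0 = (0 + 0)\{a} + 0\{b} | a.0 → ··a··> t1
  t1 = 0\{b} | 0 → ∅
Run σ = ⟨b⟩ on P: start {s0}
  [1] b ⇒ {s1}
  P completes σ.
Run σ = ⟨b⟩ on Q: start {t0}
  [1] b ⇒ ∅  — Q cannot continue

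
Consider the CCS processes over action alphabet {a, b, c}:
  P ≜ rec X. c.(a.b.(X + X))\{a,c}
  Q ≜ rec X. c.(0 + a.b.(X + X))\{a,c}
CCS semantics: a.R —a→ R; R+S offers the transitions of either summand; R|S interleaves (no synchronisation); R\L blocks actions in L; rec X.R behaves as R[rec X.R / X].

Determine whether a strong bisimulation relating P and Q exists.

LTS(P): 2 reachable states
  s0 = rec X. c.(a.b.(X + X))\{a,c} | --c--▸ s1
  s1 = (a.b.((rec X. c.(a.b.(X + X))\{a,c}) + (rec X. c.(a.b.(X + X))\{a,c})))\{a,c} | ∅
LTS(Q): 2 reachable states
  t0 = rec X. c.(0 + a.b.(X + X))\{a,c} | --c--▸ t1
  t1 = (0 + a.b.((rec X. c.(0 + a.b.(X + X))\{a,c}) + (rec X. c.(0 + a.b.(X + X))\{a,c})))\{a,c} | ∅
Bisimilarity quotient blocks:
  B0 = {s0, t0}
  B1 = {s1, t1}
s0 ∈ B0, t0 ∈ B0 → same block

YES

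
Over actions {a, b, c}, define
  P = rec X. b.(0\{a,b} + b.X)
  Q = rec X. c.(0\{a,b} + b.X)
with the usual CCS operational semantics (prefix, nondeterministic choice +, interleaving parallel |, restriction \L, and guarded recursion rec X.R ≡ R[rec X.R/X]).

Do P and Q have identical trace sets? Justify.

LTS(P): 2 reachable states
  m0 = rec X. b.(0\{a,b} + b.X) ⊢ —b→ m1
  m1 = 0\{a,b} + b.(rec X. b.(0\{a,b} + b.X)) ⊢ —b→ m0
LTS(Q): 2 reachable states
  n0 = rec X. c.(0\{a,b} + b.X) ⊢ —c→ n1
  n1 = 0\{a,b} + b.(rec X. c.(0\{a,b} + b.X)) ⊢ —b→ n0
Executing b from P (initial set {m0}):
  step 1 (b): {m1}
  — P admits the full trace.
Executing b from Q (initial set {n0}):
  step 1 (b): ∅ (Q stuck)

NO — witness ⟨b⟩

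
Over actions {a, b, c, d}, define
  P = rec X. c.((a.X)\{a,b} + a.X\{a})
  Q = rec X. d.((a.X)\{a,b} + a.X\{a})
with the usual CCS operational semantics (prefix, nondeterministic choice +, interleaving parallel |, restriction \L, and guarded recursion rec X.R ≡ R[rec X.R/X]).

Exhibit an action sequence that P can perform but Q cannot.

LTS(P): 4 reachable states
  s0 = rec X. c.((a.X)\{a,b} + a.X\{a}) ⊢ ··c··> s1
  s1 = (a.(rec X. c.((a.X)\{a,b} + a.X\{a})))\{a,b} + a.(rec X. c.((a.X)\{a,b} + a.X\{a}))\{a} ⊢ ··a··> s2
  s2 = (rec X. c.((a.X)\{a,b} + a.X\{a}))\{a} ⊢ ··c··> s3
  s3 = ((a.(rec X. c.((a.X)\{a,b} + a.X\{a})))\{a,b} + a.(rec X. c.((a.X)\{a,b} + a.X\{a}))\{a})\{a} ⊢ stopped
LTS(Q): 4 reachable states
  t0 = rec X. d.((a.X)\{a,b} + a.X\{a}) ⊢ ··d··> t1
  t1 = (a.(rec X. d.((a.X)\{a,b} + a.X\{a})))\{a,b} + a.(rec X. d.((a.X)\{a,b} + a.X\{a}))\{a} ⊢ ··a··> t2
  t2 = (rec X. d.((a.X)\{a,b} + a.X\{a}))\{a} ⊢ ··d··> t3
  t3 = ((a.(rec X. d.((a.X)\{a,b} + a.X\{a})))\{a,b} + a.(rec X. d.((a.X)\{a,b} + a.X\{a}))\{a})\{a} ⊢ stopped
Executing c from P (initial set {s0}):
  [1] c ⇒ {s1}
  P completes σ.
Executing c from Q (initial set {t0}):
  [1] c ⇒ ∅  — Q cannot continue

c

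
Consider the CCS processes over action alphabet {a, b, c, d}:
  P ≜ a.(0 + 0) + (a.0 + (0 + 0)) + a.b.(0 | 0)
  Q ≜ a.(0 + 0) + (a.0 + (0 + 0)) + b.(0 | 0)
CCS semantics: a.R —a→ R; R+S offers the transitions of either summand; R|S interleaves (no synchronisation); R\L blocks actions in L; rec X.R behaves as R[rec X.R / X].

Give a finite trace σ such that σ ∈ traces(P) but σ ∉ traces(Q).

P's transition system — 5 states:
  s0 = a.(0 + 0) + (a.0 + (0 + 0)) + a.b.(0 | 0) → --a--▸ s1, --a--▸ s2, --a--▸ s3
  s1 = 0 → ∅
  s2 = 0 + 0 → ∅
  s3 = b.(0 | 0) → --b--▸ s4
  s4 = 0 | 0 → ∅
Q's transition system — 4 states:
  t0 = a.(0 + 0) + (a.0 + (0 + 0)) + b.(0 | 0) → --a--▸ t1, --a--▸ t2, --b--▸ t3
  t1 = 0 → ∅
  t2 = 0 + 0 → ∅
  t3 = 0 | 0 → ∅
Executing ab from P (initial set {s0}):
  [1] a ⇒ {s1, s2, s3}
  [2] b ⇒ {s4}
  — P admits the full trace.
Executing ab from Q (initial set {t0}):
  [1] a ⇒ {t1, t2}
  [2] b ⇒ no successor for Q

ab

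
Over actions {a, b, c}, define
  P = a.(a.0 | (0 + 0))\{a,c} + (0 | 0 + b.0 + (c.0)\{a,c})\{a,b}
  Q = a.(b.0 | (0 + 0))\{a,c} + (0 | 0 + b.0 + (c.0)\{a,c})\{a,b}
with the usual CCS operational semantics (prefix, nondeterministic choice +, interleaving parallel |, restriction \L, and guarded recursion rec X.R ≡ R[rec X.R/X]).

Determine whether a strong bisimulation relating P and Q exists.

Reachable graph of P (2 states):
  m0 = a.(a.0 | (0 + 0))\{a,c} + (0 | 0 + b.0 + (c.0)\{a,c})\{a,b} → --a--▸ m1
  m1 = (a.0 | (0 + 0))\{a,c} → (no moves)
Reachable graph of Q (3 states):
  n0 = a.(b.0 | (0 + 0))\{a,c} + (0 | 0 + b.0 + (c.0)\{a,c})\{a,b} → --a--▸ n1
  n1 = (b.0 | (0 + 0))\{a,c} → --b--▸ n2
  n2 = (0 | (0 + 0))\{a,c} → (no moves)
Partition-refinement fixed point:
  B0 = {m0}
  B1 = {m1, n2}
  B2 = {n0}
  B3 = {n1}
m0 ∈ B0, n0 ∈ B2 → different blocks

P ≁ Q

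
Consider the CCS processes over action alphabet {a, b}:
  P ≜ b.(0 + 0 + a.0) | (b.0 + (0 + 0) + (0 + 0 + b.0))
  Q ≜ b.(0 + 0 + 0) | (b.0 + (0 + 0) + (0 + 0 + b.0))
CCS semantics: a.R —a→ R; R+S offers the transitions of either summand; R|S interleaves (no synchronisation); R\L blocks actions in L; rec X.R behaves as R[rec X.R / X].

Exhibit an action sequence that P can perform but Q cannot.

P's transition system — 6 states:
  p0 = b.(0 + 0 + a.0) | (b.0 + (0 + 0) + (0 + 0 + b.0)) | --b--▸ p1, --b--▸ p2
  p1 = (0 + 0 + a.0) | (b.0 + (0 + 0) + (0 + 0 + b.0)) | --a--▸ p3, --b--▸ p4
  p2 = b.(0 + 0 + a.0) | 0 | --b--▸ p4
  p3 = 0 | (b.0 + (0 + 0) + (0 + 0 + b.0)) | --b--▸ p5
  p4 = (0 + 0 + a.0) | 0 | --a--▸ p5
  p5 = 0 | 0 | stopped
Q's transition system — 4 states:
  q0 = b.(0 + 0 + 0) | (b.0 + (0 + 0) + (0 + 0 + b.0)) | --b--▸ q1, --b--▸ q2
  q1 = (0 + 0 + 0) | (b.0 + (0 + 0) + (0 + 0 + b.0)) | --b--▸ q3
  q2 = b.(0 + 0 + 0) | 0 | --b--▸ q3
  q3 = (0 + 0 + 0) | 0 | stopped
Run σ = ⟨ba⟩ on P: start {p0}
  after b @ step 1: {p1, p2}
  after a @ step 2: {p3}
  P completes σ.
Run σ = ⟨ba⟩ on Q: start {q0}
  after b @ step 1: {q1, q2}
  after a @ step 2: ∅  — Q cannot continue

ba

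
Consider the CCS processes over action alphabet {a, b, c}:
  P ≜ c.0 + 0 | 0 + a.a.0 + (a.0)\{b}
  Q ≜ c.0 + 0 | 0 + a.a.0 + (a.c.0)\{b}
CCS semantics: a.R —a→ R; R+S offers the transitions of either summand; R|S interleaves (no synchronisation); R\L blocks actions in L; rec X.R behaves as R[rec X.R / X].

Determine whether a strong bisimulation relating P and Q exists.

LTS(P): 4 reachable states
  u0 = c.0 + 0 | 0 + a.a.0 + (a.0)\{b} :: -a-> u1, -a-> u2, -c-> u3
  u1 = 0\{b} :: deadlocked
  u2 = a.0 :: -a-> u3
  u3 = 0 :: deadlocked
LTS(Q): 5 reachable states
  v0 = c.0 + 0 | 0 + a.a.0 + (a.c.0)\{b} :: -a-> v1, -a-> v2, -c-> v3
  v1 = (c.0)\{b} :: -c-> v4
  v2 = a.0 :: -a-> v3
  v3 = 0 :: deadlocked
  v4 = 0\{b} :: deadlocked
Bisimilarity quotient blocks:
  B0 = {u0}
  B1 = {u2, v2}
  B2 = {u1, u3, v3, v4}
  B3 = {v0}
  B4 = {v1}
u0 ∈ B0, v0 ∈ B3 → different blocks

P ≁ Q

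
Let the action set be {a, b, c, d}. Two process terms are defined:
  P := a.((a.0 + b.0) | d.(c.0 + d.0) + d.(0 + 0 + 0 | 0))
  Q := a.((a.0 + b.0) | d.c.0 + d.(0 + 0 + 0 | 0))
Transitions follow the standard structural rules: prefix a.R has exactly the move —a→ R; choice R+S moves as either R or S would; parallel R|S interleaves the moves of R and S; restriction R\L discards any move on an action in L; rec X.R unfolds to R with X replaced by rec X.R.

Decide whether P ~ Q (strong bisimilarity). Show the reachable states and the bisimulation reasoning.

P ≁ Q

LTS(P): 8 reachable states
  s0 = a.((a.0 + b.0) | d.(c.0 + d.0) + d.(0 + 0 + 0 | 0)) → ··a··> s1
  s1 = (a.0 + b.0) | d.(c.0 + d.0) + d.(0 + 0 + 0 | 0) → ··a··> s2, ··b··> s2, ··d··> s3, ··d··> s4
  s2 = 0 | d.(c.0 + d.0) → ··d··> s5
  s3 = (a.0 + b.0) | (c.0 + d.0) → ··a··> s5, ··b··> s5, ··c··> s6, ··d··> s6
  s4 = 0 + 0 + 0 | 0 → deadlocked
  s5 = 0 | (c.0 + d.0) → ··c··> s7, ··d··> s7
  s6 = (a.0 + b.0) | 0 → ··a··> s7, ··b··> s7
  s7 = 0 | 0 → deadlocked
LTS(Q): 8 reachable states
  t0 = a.((a.0 + b.0) | d.c.0 + d.(0 + 0 + 0 | 0)) → ··a··> t1
  t1 = (a.0 + b.0) | d.c.0 + d.(0 + 0 + 0 | 0) → ··a··> t2, ··b··> t2, ··d··> t3, ··d··> t4
  t2 = 0 | d.c.0 → ··d··> t5
  t3 = (a.0 + b.0) | c.0 → ··a··> t5, ··b··> t5, ··c··> t6
  t4 = 0 + 0 + 0 | 0 → deadlocked
  t5 = 0 | c.0 → ··c··> t7
  t6 = (a.0 + b.0) | 0 → ··a··> t7, ··b··> t7
  t7 = 0 | 0 → deadlocked
Coarsest stable partition (strong bisimilarity classes):
  B0 = {s0}
  B1 = {s1}
  B2 = {s2}
  B3 = {s5}
  B4 = {s4, s7, t4, t7}
  B5 = {s3}
  B6 = {s6, t6}
  B7 = {t0}
  B8 = {t1}
  B9 = {t3}
  B10 = {t5}
  B11 = {t2}
s0 ∈ B0, t0 ∈ B7 → different blocks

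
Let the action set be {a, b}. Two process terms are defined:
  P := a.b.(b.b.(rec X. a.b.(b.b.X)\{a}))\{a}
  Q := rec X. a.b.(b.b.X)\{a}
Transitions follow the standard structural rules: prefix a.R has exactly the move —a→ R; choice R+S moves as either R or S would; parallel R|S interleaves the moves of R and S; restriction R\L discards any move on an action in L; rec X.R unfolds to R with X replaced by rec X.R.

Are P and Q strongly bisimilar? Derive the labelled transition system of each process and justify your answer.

YES

Reachable graph of P (5 states):
  p0 = a.b.(b.b.(rec X. a.b.(b.b.X)\{a}))\{a} has moves --a--▸ p1
  p1 = b.(b.b.(rec X. a.b.(b.b.X)\{a}))\{a} has moves --b--▸ p2
  p2 = (b.b.(rec X. a.b.(b.b.X)\{a}))\{a} has moves --b--▸ p3
  p3 = (b.(rec X. a.b.(b.b.X)\{a}))\{a} has moves --b--▸ p4
  p4 = (rec X. a.b.(b.b.X)\{a})\{a} has moves deadlocked
Reachable graph of Q (5 states):
  q0 = rec X. a.b.(b.b.X)\{a} has moves --a--▸ q1
  q1 = b.(b.b.(rec X. a.b.(b.b.X)\{a}))\{a} has moves --b--▸ q2
  q2 = (b.b.(rec X. a.b.(b.b.X)\{a}))\{a} has moves --b--▸ q3
  q3 = (b.(rec X. a.b.(b.b.X)\{a}))\{a} has moves --b--▸ q4
  q4 = (rec X. a.b.(b.b.X)\{a})\{a} has moves deadlocked
Bisimilarity quotient blocks:
  B0 = {p0, q0}
  B1 = {p1, q1}
  B2 = {p2, q2}
  B3 = {p3, q3}
  B4 = {p4, q4}
p0 ∈ B0, q0 ∈ B0 → same block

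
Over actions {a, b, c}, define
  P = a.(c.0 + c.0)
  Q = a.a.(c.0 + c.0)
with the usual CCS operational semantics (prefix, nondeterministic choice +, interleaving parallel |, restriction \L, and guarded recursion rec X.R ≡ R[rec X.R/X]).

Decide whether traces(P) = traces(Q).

NO — witness ⟨ac⟩

LTS(P): 3 reachable states
  p0 = a.(c.0 + c.0) | --a--▸ p1
  p1 = c.0 + c.0 | --c--▸ p2
  p2 = 0 | ·
LTS(Q): 4 reachable states
  q0 = a.a.(c.0 + c.0) | --a--▸ q1
  q1 = a.(c.0 + c.0) | --a--▸ q2
  q2 = c.0 + c.0 | --c--▸ q3
  q3 = 0 | ·
Executing ac from P (initial set {p0}):
  step 1 (a): {p1}
  step 2 (c): {p2}
  — P admits the full trace.
Executing ac from Q (initial set {q0}):
  step 1 (a): {q1}
  step 2 (c): ∅ (Q stuck)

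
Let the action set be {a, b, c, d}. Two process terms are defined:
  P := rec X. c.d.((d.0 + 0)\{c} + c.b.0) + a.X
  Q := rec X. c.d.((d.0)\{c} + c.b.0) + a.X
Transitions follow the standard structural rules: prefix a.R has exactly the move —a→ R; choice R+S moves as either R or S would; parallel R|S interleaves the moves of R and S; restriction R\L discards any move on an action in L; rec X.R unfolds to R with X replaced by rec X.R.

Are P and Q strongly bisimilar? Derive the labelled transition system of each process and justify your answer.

P's transition system — 6 states:
  u0 = rec X. c.d.((d.0 + 0)\{c} + c.b.0) + a.X → -a-> u0, -c-> u1
  u1 = d.((d.0 + 0)\{c} + c.b.0) → -d-> u2
  u2 = (d.0 + 0)\{c} + c.b.0 → -c-> u3, -d-> u4
  u3 = b.0 → -b-> u5
  u4 = 0\{c} → (no moves)
  u5 = 0 → (no moves)
Q's transition system — 6 states:
  v0 = rec X. c.d.((d.0)\{c} + c.b.0) + a.X → -a-> v0, -c-> v1
  v1 = d.((d.0)\{c} + c.b.0) → -d-> v2
  v2 = (d.0)\{c} + c.b.0 → -c-> v3, -d-> v4
  v3 = b.0 → -b-> v5
  v4 = 0\{c} → (no moves)
  v5 = 0 → (no moves)
Bisimilarity quotient blocks:
  B0 = {u0, v0}
  B1 = {u1, v1}
  B2 = {u2, v2}
  B3 = {u4, u5, v4, v5}
  B4 = {u3, v3}
u0 ∈ B0, v0 ∈ B0 → same block

P ~ Q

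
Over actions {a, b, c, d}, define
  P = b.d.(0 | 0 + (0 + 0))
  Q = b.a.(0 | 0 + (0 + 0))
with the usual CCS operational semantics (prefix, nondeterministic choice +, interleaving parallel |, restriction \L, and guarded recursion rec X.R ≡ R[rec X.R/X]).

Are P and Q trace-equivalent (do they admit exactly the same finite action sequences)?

NO — witness ⟨bd⟩

Reachable graph of P (3 states):
  u0 = b.d.(0 | 0 + (0 + 0)) :: =b=> u1
  u1 = d.(0 | 0 + (0 + 0)) :: =d=> u2
  u2 = 0 | 0 + (0 + 0) :: ·
Reachable graph of Q (3 states):
  v0 = b.a.(0 | 0 + (0 + 0)) :: =b=> v1
  v1 = a.(0 | 0 + (0 + 0)) :: =a=> v2
  v2 = 0 | 0 + (0 + 0) :: ·
Run σ = ⟨bd⟩ on P: start {u0}
  after b @ step 1: {u1}
  after d @ step 2: {u2}
  — P admits the full trace.
Run σ = ⟨bd⟩ on Q: start {v0}
  after b @ step 1: {v1}
  after d @ step 2: no successor for Q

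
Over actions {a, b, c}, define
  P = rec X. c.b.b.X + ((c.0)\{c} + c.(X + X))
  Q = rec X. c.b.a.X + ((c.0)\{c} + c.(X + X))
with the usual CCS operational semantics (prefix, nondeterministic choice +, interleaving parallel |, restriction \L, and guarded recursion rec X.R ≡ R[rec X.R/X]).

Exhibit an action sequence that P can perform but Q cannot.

cbb

Reachable graph of P (4 states):
  m0 = rec X. c.b.b.X + ((c.0)\{c} + c.(X + X)) :: --c--▸ m1, --c--▸ m2
  m1 = (rec X. c.b.b.X + ((c.0)\{c} + c.(X + X))) + (rec X. c.b.b.X + ((c.0)\{c} + c.(X + X))) :: --c--▸ m1, --c--▸ m2
  m2 = b.b.(rec X. c.b.b.X + ((c.0)\{c} + c.(X + X))) :: --b--▸ m3
  m3 = b.(rec X. c.b.b.X + ((c.0)\{c} + c.(X + X))) :: --b--▸ m0
Reachable graph of Q (4 states):
  n0 = rec X. c.b.a.X + ((c.0)\{c} + c.(X + X)) :: --c--▸ n1, --c--▸ n2
  n1 = (rec X. c.b.a.X + ((c.0)\{c} + c.(X + X))) + (rec X. c.b.a.X + ((c.0)\{c} + c.(X + X))) :: --c--▸ n1, --c--▸ n2
  n2 = b.a.(rec X. c.b.a.X + ((c.0)\{c} + c.(X + X))) :: --b--▸ n3
  n3 = a.(rec X. c.b.a.X + ((c.0)\{c} + c.(X + X))) :: --a--▸ n0
Executing cbb from P (initial set {m0}):
  after c @ step 1: {m1, m2}
  after b @ step 2: {m3}
  after b @ step 3: {m0}
  P completes σ.
Executing cbb from Q (initial set {n0}):
  after c @ step 1: {n1, n2}
  after b @ step 2: {n3}
  after b @ step 3: ∅ (Q stuck)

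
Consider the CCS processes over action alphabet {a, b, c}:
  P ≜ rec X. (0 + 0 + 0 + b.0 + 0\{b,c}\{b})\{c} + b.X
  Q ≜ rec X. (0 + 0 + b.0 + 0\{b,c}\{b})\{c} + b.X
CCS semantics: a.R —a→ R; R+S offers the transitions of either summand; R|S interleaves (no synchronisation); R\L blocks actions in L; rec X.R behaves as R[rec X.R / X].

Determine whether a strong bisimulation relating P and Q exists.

bisimilar

P's transition system — 2 states:
  m0 = rec X. (0 + 0 + 0 + b.0 + 0\{b,c}\{b})\{c} + b.X ⊢ =b=> m0, =b=> m1
  m1 = 0\{c} ⊢ deadlocked
Q's transition system — 2 states:
  n0 = rec X. (0 + 0 + b.0 + 0\{b,c}\{b})\{c} + b.X ⊢ =b=> n0, =b=> n1
  n1 = 0\{c} ⊢ deadlocked
Coarsest stable partition (strong bisimilarity classes):
  B0 = {m0, n0}
  B1 = {m1, n1}
m0 ∈ B0, n0 ∈ B0 → same block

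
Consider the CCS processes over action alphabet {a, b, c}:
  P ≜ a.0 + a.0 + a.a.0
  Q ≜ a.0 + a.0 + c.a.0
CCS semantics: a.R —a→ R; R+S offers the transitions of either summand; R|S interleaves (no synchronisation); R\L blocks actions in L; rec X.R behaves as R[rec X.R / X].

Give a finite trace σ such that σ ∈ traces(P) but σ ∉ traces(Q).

aa

P's transition system — 3 states:
  m0 = a.0 + a.0 + a.a.0 :: --a--▸ m1, --a--▸ m2
  m1 = 0 :: ∅
  m2 = a.0 :: --a--▸ m1
Q's transition system — 3 states:
  n0 = a.0 + a.0 + c.a.0 :: --a--▸ n1, --c--▸ n2
  n1 = 0 :: ∅
  n2 = a.0 :: --a--▸ n1
Executing aa from P (initial set {m0}):
  [1] a ⇒ {m1, m2}
  [2] a ⇒ {m1}
  — P admits the full trace.
Executing aa from Q (initial set {n0}):
  [1] a ⇒ {n1}
  [2] a ⇒ no successor for Q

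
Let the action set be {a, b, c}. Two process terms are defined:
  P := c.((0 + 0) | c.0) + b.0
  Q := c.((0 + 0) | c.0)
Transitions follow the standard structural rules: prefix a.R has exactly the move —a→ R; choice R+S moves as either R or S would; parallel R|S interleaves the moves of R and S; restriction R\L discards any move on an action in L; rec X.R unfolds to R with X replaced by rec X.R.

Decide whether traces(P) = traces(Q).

traces(P) ≠ traces(Q) — witness ⟨b⟩

P's transition system — 4 states:
  s0 = c.((0 + 0) | c.0) + b.0 :: —b→ s1, —c→ s2
  s1 = 0 :: stopped
  s2 = (0 + 0) | c.0 :: —c→ s3
  s3 = (0 + 0) | 0 :: stopped
Q's transition system — 3 states:
  t0 = c.((0 + 0) | c.0) :: —c→ t1
  t1 = (0 + 0) | c.0 :: —c→ t2
  t2 = (0 + 0) | 0 :: stopped
Executing b from P (initial set {s0}):
  [1] b ⇒ {s1}
  — P admits the full trace.
Executing b from Q (initial set {t0}):
  [1] b ⇒ ∅ (Q stuck)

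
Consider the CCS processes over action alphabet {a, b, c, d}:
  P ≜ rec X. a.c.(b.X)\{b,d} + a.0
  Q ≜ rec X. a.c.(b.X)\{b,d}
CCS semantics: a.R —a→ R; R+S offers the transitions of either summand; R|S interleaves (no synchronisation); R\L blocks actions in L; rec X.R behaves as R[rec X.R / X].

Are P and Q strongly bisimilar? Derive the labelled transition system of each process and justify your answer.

not bisimilar

P's transition system — 4 states:
  p0 = rec X. a.c.(b.X)\{b,d} + a.0 → —a→ p1, —a→ p2
  p1 = 0 → (no moves)
  p2 = c.(b.(rec X. a.c.(b.X)\{b,d} + a.0))\{b,d} → —c→ p3
  p3 = (b.(rec X. a.c.(b.X)\{b,d} + a.0))\{b,d} → (no moves)
Q's transition system — 3 states:
  q0 = rec X. a.c.(b.X)\{b,d} → —a→ q1
  q1 = c.(b.(rec X. a.c.(b.X)\{b,d}))\{b,d} → —c→ q2
  q2 = (b.(rec X. a.c.(b.X)\{b,d}))\{b,d} → (no moves)
Bisimilarity quotient blocks:
  B0 = {p0}
  B1 = {p1, p3, q2}
  B2 = {p2, q1}
  B3 = {q0}
p0 ∈ B0, q0 ∈ B3 → different blocks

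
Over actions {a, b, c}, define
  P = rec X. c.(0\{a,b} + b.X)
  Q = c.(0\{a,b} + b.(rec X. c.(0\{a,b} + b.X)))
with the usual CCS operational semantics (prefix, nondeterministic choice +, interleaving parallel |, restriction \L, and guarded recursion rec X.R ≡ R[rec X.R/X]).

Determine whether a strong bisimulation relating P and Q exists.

LTS(P): 2 reachable states
  m0 = rec X. c.(0\{a,b} + b.X) ⊢ --c--▸ m1
  m1 = 0\{a,b} + b.(rec X. c.(0\{a,b} + b.X)) ⊢ --b--▸ m0
LTS(Q): 3 reachable states
  n0 = c.(0\{a,b} + b.(rec X. c.(0\{a,b} + b.X))) ⊢ --c--▸ n1
  n1 = 0\{a,b} + b.(rec X. c.(0\{a,b} + b.X)) ⊢ --b--▸ n2
  n2 = rec X. c.(0\{a,b} + b.X) ⊢ --c--▸ n1
Bisimilarity quotient blocks:
  B0 = {m0, n0, n2}
  B1 = {m1, n1}
m0 ∈ B0, n0 ∈ B0 → same block

YES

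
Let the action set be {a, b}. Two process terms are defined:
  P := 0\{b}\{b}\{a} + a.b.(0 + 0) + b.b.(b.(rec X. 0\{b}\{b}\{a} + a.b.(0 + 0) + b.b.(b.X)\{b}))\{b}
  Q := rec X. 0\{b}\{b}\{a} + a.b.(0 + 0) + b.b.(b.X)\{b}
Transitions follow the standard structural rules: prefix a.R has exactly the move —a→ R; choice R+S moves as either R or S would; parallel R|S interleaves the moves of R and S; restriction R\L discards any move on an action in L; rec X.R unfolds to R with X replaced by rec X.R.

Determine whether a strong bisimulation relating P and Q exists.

P ~ Q

LTS(P): 5 reachable states
  m0 = 0\{b}\{b}\{a} + a.b.(0 + 0) + b.b.(b.(rec X. 0\{b}\{b}\{a} + a.b.(0 + 0) + b.b.(b.X)\{b}))\{b} | --a--▸ m1, --b--▸ m2
  m1 = b.(0 + 0) | --b--▸ m3
  m2 = b.(b.(rec X. 0\{b}\{b}\{a} + a.b.(0 + 0) + b.b.(b.X)\{b}))\{b} | --b--▸ m4
  m3 = 0 + 0 | deadlocked
  m4 = (b.(rec X. 0\{b}\{b}\{a} + a.b.(0 + 0) + b.b.(b.X)\{b}))\{b} | deadlocked
LTS(Q): 5 reachable states
  n0 = rec X. 0\{b}\{b}\{a} + a.b.(0 + 0) + b.b.(b.X)\{b} | --a--▸ n1, --b--▸ n2
  n1 = b.(0 + 0) | --b--▸ n3
  n2 = b.(b.(rec X. 0\{b}\{b}\{a} + a.b.(0 + 0) + b.b.(b.X)\{b}))\{b} | --b--▸ n4
  n3 = 0 + 0 | deadlocked
  n4 = (b.(rec X. 0\{b}\{b}\{a} + a.b.(0 + 0) + b.b.(b.X)\{b}))\{b} | deadlocked
Bisimilarity quotient blocks:
  B0 = {m0, n0}
  B1 = {m1, m2, n1, n2}
  B2 = {m3, m4, n3, n4}
m0 ∈ B0, n0 ∈ B0 → same block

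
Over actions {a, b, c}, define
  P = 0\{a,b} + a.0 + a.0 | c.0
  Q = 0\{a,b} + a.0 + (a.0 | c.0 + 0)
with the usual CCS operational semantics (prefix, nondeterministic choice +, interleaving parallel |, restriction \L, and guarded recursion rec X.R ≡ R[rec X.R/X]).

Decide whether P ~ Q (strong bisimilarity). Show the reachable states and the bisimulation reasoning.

YES

LTS(P): 5 reachable states
  p0 = 0\{a,b} + a.0 + a.0 | c.0 :: --a--▸ p1, --a--▸ p2, --c--▸ p3
  p1 = 0 :: stopped
  p2 = 0 | c.0 :: --c--▸ p4
  p3 = a.0 | 0 :: --a--▸ p4
  p4 = 0 | 0 :: stopped
LTS(Q): 5 reachable states
  q0 = 0\{a,b} + a.0 + (a.0 | c.0 + 0) :: --a--▸ q1, --a--▸ q2, --c--▸ q3
  q1 = 0 :: stopped
  q2 = 0 | c.0 :: --c--▸ q4
  q3 = a.0 | 0 :: --a--▸ q4
  q4 = 0 | 0 :: stopped
Coarsest stable partition (strong bisimilarity classes):
  B0 = {p0, q0}
  B1 = {p1, p4, q1, q4}
  B2 = {p3, q3}
  B3 = {p2, q2}
p0 ∈ B0, q0 ∈ B0 → same block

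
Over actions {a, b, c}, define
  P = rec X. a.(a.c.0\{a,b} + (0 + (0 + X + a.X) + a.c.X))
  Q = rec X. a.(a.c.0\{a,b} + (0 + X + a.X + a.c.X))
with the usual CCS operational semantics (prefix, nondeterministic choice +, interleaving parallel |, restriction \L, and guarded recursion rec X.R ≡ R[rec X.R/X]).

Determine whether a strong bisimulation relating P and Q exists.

YES

Reachable graph of P (5 states):
  u0 = rec X. a.(a.c.0\{a,b} + (0 + (0 + X + a.X) + a.c.X)) → =a=> u1
  u1 = a.c.0\{a,b} + (0 + (0 + (rec X. a.(a.c.0\{a,b} + (0 + (0 + X + a.X) + a.c.X))) + a.(rec X. a.(a.c.0\{a,b} + (0 + (0 + X + a.X) + a.c.X)))) + a.c.(rec X. a.(a.c.0\{a,b} + (0 + (0 + X + a.X) + a.c.X)))) → =a=> u0, =a=> u1, =a=> u2, =a=> u3
  u2 = c.(rec X. a.(a.c.0\{a,b} + (0 + (0 + X + a.X) + a.c.X))) → =c=> u0
  u3 = c.0\{a,b} → =c=> u4
  u4 = 0\{a,b} → ∅
Reachable graph of Q (5 states):
  v0 = rec X. a.(a.c.0\{a,b} + (0 + X + a.X + a.c.X)) → =a=> v1
  v1 = a.c.0\{a,b} + (0 + (rec X. a.(a.c.0\{a,b} + (0 + X + a.X + a.c.X))) + a.(rec X. a.(a.c.0\{a,b} + (0 + X + a.X + a.c.X))) + a.c.(rec X. a.(a.c.0\{a,b} + (0 + X + a.X + a.c.X)))) → =a=> v0, =a=> v1, =a=> v2, =a=> v3
  v2 = c.(rec X. a.(a.c.0\{a,b} + (0 + X + a.X + a.c.X))) → =c=> v0
  v3 = c.0\{a,b} → =c=> v4
  v4 = 0\{a,b} → ∅
Partition-refinement fixed point:
  B0 = {u0, v0}
  B1 = {u1, v1}
  B2 = {u3, v3}
  B3 = {u4, v4}
  B4 = {u2, v2}
u0 ∈ B0, v0 ∈ B0 → same block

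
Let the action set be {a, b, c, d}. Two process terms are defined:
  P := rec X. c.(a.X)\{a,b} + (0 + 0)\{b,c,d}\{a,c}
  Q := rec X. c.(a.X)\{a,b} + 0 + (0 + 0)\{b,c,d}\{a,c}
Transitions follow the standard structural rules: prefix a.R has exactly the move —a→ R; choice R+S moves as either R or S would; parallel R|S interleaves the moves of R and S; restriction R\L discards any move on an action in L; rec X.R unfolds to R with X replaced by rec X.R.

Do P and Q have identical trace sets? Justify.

P's transition system — 2 states:
  m0 = rec X. c.(a.X)\{a,b} + (0 + 0)\{b,c,d}\{a,c} has moves -c-> m1
  m1 = (a.(rec X. c.(a.X)\{a,b} + (0 + 0)\{b,c,d}\{a,c}))\{a,b} has moves stopped
Q's transition system — 2 states:
  n0 = rec X. c.(a.X)\{a,b} + 0 + (0 + 0)\{b,c,d}\{a,c} has moves -c-> n1
  n1 = (a.(rec X. c.(a.X)\{a,b} + 0 + (0 + 0)\{b,c,d}\{a,c}))\{a,b} has moves stopped
Bisimilarity quotient blocks:
  B0 = {m0, n0}
  B1 = {m1, n1}
m0 ∈ B0, n0 ∈ B0 → same block
Bisimilar ⇒ trace-equivalent.

trace-equivalent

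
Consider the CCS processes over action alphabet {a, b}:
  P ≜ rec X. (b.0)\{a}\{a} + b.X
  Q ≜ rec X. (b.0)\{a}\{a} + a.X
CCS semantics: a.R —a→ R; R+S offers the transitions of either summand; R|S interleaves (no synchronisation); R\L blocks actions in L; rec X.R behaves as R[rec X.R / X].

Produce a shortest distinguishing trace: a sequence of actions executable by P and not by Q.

bb

P's transition system — 2 states:
  m0 = rec X. (b.0)\{a}\{a} + b.X has moves --b--▸ m0, --b--▸ m1
  m1 = 0\{a}\{a} has moves deadlocked
Q's transition system — 2 states:
  n0 = rec X. (b.0)\{a}\{a} + a.X has moves --a--▸ n0, --b--▸ n1
  n1 = 0\{a}\{a} has moves deadlocked
Trace ⟨bb⟩ through P, begin at {m0}:
  [1] b ⇒ {m0, m1}
  [2] b ⇒ {m0, m1}
  ✓ P
Trace ⟨bb⟩ through Q, begin at {n0}:
  [1] b ⇒ {n1}
  [2] b ⇒ no successor for Q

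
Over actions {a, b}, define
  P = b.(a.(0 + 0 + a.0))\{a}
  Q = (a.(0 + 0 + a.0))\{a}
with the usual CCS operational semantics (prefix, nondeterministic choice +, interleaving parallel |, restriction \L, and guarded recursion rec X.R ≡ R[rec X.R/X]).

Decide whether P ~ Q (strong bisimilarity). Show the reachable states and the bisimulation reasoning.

LTS(P): 2 reachable states
  u0 = b.(a.(0 + 0 + a.0))\{a} | —b→ u1
  u1 = (a.(0 + 0 + a.0))\{a} | stopped
LTS(Q): 1 reachable states
  v0 = (a.(0 + 0 + a.0))\{a} | stopped
Coarsest stable partition (strong bisimilarity classes):
  B0 = {u0}
  B1 = {u1, v0}
u0 ∈ B0, v0 ∈ B1 → different blocks

not bisimilar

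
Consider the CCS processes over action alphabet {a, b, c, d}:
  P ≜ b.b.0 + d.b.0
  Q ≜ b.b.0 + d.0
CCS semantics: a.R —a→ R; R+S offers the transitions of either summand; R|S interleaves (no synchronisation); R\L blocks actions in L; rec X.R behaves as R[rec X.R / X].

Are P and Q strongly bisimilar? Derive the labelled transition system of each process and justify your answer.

Reachable graph of P (3 states):
  p0 = b.b.0 + d.b.0 → ··b··> p1, ··d··> p1
  p1 = b.0 → ··b··> p2
  p2 = 0 → ∅
Reachable graph of Q (3 states):
  q0 = b.b.0 + d.0 → ··b··> q1, ··d··> q2
  q1 = b.0 → ··b··> q2
  q2 = 0 → ∅
Coarsest stable partition (strong bisimilarity classes):
  B0 = {p0}
  B1 = {p1, q1}
  B2 = {p2, q2}
  B3 = {q0}
p0 ∈ B0, q0 ∈ B3 → different blocks

not bisimilar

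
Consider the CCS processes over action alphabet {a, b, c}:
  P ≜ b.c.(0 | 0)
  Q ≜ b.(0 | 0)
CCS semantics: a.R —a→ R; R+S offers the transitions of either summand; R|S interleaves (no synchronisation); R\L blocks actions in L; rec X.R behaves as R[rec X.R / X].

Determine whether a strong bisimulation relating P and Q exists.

not bisimilar

Reachable graph of P (3 states):
  p0 = b.c.(0 | 0) :: --b--▸ p1
  p1 = c.(0 | 0) :: --c--▸ p2
  p2 = 0 | 0 :: ∅
Reachable graph of Q (2 states):
  q0 = b.(0 | 0) :: --b--▸ q1
  q1 = 0 | 0 :: ∅
Partition-refinement fixed point:
  B0 = {p0}
  B1 = {p1}
  B2 = {p2, q1}
  B3 = {q0}
p0 ∈ B0, q0 ∈ B3 → different blocks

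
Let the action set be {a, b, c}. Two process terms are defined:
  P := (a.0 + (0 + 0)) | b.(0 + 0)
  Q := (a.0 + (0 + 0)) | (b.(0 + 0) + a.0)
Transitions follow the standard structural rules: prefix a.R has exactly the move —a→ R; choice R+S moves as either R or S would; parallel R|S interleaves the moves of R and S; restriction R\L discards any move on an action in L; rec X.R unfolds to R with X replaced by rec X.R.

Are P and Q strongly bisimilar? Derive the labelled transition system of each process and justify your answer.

LTS(P): 4 reachable states
  s0 = (a.0 + (0 + 0)) | b.(0 + 0) has moves -a-> s1, -b-> s2
  s1 = 0 | b.(0 + 0) has moves -b-> s3
  s2 = (a.0 + (0 + 0)) | (0 + 0) has moves -a-> s3
  s3 = 0 | (0 + 0) has moves (no moves)
LTS(Q): 6 reachable states
  t0 = (a.0 + (0 + 0)) | (b.(0 + 0) + a.0) has moves -a-> t1, -a-> t2, -b-> t3
  t1 = (a.0 + (0 + 0)) | 0 has moves -a-> t4
  t2 = 0 | (b.(0 + 0) + a.0) has moves -a-> t4, -b-> t5
  t3 = (a.0 + (0 + 0)) | (0 + 0) has moves -a-> t5
  t4 = 0 | 0 has moves (no moves)
  t5 = 0 | (0 + 0) has moves (no moves)
Partition-refinement fixed point:
  B0 = {s0}
  B1 = {s2, t1, t3}
  B2 = {s3, t4, t5}
  B3 = {s1}
  B4 = {t0}
  B5 = {t2}
s0 ∈ B0, t0 ∈ B4 → different blocks

NO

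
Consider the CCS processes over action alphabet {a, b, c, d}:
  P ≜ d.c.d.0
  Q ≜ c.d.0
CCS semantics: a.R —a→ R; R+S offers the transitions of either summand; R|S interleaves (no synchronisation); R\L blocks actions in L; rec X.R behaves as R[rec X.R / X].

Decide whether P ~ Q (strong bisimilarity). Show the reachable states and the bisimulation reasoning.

P's transition system — 4 states:
  s0 = d.c.d.0 → --d--▸ s1
  s1 = c.d.0 → --c--▸ s2
  s2 = d.0 → --d--▸ s3
  s3 = 0 → stopped
Q's transition system — 3 states:
  t0 = c.d.0 → --c--▸ t1
  t1 = d.0 → --d--▸ t2
  t2 = 0 → stopped
Coarsest stable partition (strong bisimilarity classes):
  B0 = {s0}
  B1 = {s1, t0}
  B2 = {s2, t1}
  B3 = {s3, t2}
s0 ∈ B0, t0 ∈ B1 → different blocks

not bisimilar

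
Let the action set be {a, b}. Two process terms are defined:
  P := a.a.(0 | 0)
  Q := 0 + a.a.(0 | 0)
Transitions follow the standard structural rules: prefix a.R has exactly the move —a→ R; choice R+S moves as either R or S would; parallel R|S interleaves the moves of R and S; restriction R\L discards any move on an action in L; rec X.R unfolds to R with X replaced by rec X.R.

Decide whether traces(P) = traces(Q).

YES

LTS(P): 3 reachable states
  u0 = a.a.(0 | 0) :: ··a··> u1
  u1 = a.(0 | 0) :: ··a··> u2
  u2 = 0 | 0 :: stopped
LTS(Q): 3 reachable states
  v0 = 0 + a.a.(0 | 0) :: ··a··> v1
  v1 = a.(0 | 0) :: ··a··> v2
  v2 = 0 | 0 :: stopped
Bisimilarity quotient blocks:
  B0 = {u0, v0}
  B1 = {u1, v1}
  B2 = {u2, v2}
u0 ∈ B0, v0 ∈ B0 → same block
Bisimilar ⇒ trace-equivalent.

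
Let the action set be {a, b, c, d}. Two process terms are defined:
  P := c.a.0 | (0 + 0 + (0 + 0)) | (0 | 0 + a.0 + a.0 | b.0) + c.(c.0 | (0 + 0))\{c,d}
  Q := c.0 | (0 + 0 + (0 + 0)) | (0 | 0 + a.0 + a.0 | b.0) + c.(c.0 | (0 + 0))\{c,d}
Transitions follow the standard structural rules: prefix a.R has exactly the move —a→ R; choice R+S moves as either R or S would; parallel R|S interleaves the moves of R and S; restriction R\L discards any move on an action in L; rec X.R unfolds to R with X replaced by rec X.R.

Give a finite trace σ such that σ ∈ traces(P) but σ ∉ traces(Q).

P's transition system — 16 states:
  m0 = c.a.0 | (0 + 0 + (0 + 0)) | (0 | 0 + a.0 + a.0 | b.0) + c.(c.0 | (0 + 0))\{c,d} :: =a=> m1, =a=> m2, =b=> m3, =c=> m4, =c=> m5
  m1 = c.a.0 | (0 + 0 + (0 + 0)) | (0 | b.0) :: =b=> m6, =c=> m7
  m2 = c.a.0 | (0 + 0 + (0 + 0)) | 0 :: =c=> m8
  m3 = c.a.0 | (0 + 0 + (0 + 0)) | (a.0 | 0) :: =a=> m6, =c=> m9
  m4 = (c.0 | (0 + 0))\{c,d} :: deadlocked
  m5 = a.0 | (0 + 0 + (0 + 0)) | (0 | 0 + a.0 + a.0 | b.0) :: =a=> m10, =a=> m7, =a=> m8, =b=> m9
  m6 = c.a.0 | (0 + 0 + (0 + 0)) | (0 | 0) :: =c=> m11
  m7 = a.0 | (0 + 0 + (0 + 0)) | (0 | b.0) :: =a=> m12, =b=> m11
  m8 = a.0 | (0 + 0 + (0 + 0)) | 0 :: =a=> m13
  m9 = a.0 | (0 + 0 + (0 + 0)) | (a.0 | 0) :: =a=> m11, =a=> m14
  m10 = 0 | (0 + 0 + (0 + 0)) | (0 | 0 + a.0 + a.0 | b.0) :: =a=> m12, =a=> m13, =b=> m14
  m11 = a.0 | (0 + 0 + (0 + 0)) | (0 | 0) :: =a=> m15
  m12 = 0 | (0 + 0 + (0 + 0)) | (0 | b.0) :: =b=> m15
  m13 = 0 | (0 + 0 + (0 + 0)) | 0 :: deadlocked
  m14 = 0 | (0 + 0 + (0 + 0)) | (a.0 | 0) :: =a=> m15
  m15 = 0 | (0 + 0 + (0 + 0)) | (0 | 0) :: deadlocked
Q's transition system — 11 states:
  n0 = c.0 | (0 + 0 + (0 + 0)) | (0 | 0 + a.0 + a.0 | b.0) + c.(c.0 | (0 + 0))\{c,d} :: =a=> n1, =a=> n2, =b=> n3, =c=> n4, =c=> n5
  n1 = c.0 | (0 + 0 + (0 + 0)) | (0 | b.0) :: =b=> n6, =c=> n7
  n2 = c.0 | (0 + 0 + (0 + 0)) | 0 :: =c=> n8
  n3 = c.0 | (0 + 0 + (0 + 0)) | (a.0 | 0) :: =a=> n6, =c=> n9
  n4 = (c.0 | (0 + 0))\{c,d} :: deadlocked
  n5 = 0 | (0 + 0 + (0 + 0)) | (0 | 0 + a.0 + a.0 | b.0) :: =a=> n7, =a=> n8, =b=> n9
  n6 = c.0 | (0 + 0 + (0 + 0)) | (0 | 0) :: =c=> n10
  n7 = 0 | (0 + 0 + (0 + 0)) | (0 | b.0) :: =b=> n10
  n8 = 0 | (0 + 0 + (0 + 0)) | 0 :: deadlocked
  n9 = 0 | (0 + 0 + (0 + 0)) | (a.0 | 0) :: =a=> n10
  n10 = 0 | (0 + 0 + (0 + 0)) | (0 | 0) :: deadlocked
Run σ = ⟨aca⟩ on P: start {m0}
  [1] a ⇒ {m1, m2}
  [2] c ⇒ {m7, m8}
  [3] a ⇒ {m12, m13}
  — P admits the full trace.
Run σ = ⟨aca⟩ on Q: start {n0}
  [1] a ⇒ {n1, n2}
  [2] c ⇒ {n7, n8}
  [3] a ⇒ ∅ (Q stuck)

aca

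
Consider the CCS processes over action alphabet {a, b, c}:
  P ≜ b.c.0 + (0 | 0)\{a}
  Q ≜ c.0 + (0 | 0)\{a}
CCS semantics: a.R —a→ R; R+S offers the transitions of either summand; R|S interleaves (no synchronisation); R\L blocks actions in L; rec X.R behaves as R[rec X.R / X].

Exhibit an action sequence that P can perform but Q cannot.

P's transition system — 3 states:
  s0 = b.c.0 + (0 | 0)\{a} has moves -b-> s1
  s1 = c.0 has moves -c-> s2
  s2 = 0 has moves (no moves)
Q's transition system — 2 states:
  t0 = c.0 + (0 | 0)\{a} has moves -c-> t1
  t1 = 0 has moves (no moves)
Run σ = ⟨b⟩ on P: start {s0}
  step 1 (b): {s1}
  ✓ P
Run σ = ⟨b⟩ on Q: start {t0}
  step 1 (b): no successor for Q

b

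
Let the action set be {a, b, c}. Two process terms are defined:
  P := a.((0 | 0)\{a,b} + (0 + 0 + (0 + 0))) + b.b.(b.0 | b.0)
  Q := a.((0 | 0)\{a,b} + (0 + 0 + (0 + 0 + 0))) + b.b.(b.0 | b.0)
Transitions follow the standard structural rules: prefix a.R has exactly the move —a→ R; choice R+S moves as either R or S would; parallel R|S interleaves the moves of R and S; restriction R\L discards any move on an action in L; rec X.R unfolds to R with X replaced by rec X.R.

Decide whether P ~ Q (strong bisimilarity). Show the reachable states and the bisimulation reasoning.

YES

LTS(P): 7 reachable states
  m0 = a.((0 | 0)\{a,b} + (0 + 0 + (0 + 0))) + b.b.(b.0 | b.0) has moves =a=> m1, =b=> m2
  m1 = (0 | 0)\{a,b} + (0 + 0 + (0 + 0)) has moves deadlocked
  m2 = b.(b.0 | b.0) has moves =b=> m3
  m3 = b.0 | b.0 has moves =b=> m4, =b=> m5
  m4 = 0 | b.0 has moves =b=> m6
  m5 = b.0 | 0 has moves =b=> m6
  m6 = 0 | 0 has moves deadlocked
LTS(Q): 7 reachable states
  n0 = a.((0 | 0)\{a,b} + (0 + 0 + (0 + 0 + 0))) + b.b.(b.0 | b.0) has moves =a=> n1, =b=> n2
  n1 = (0 | 0)\{a,b} + (0 + 0 + (0 + 0 + 0)) has moves deadlocked
  n2 = b.(b.0 | b.0) has moves =b=> n3
  n3 = b.0 | b.0 has moves =b=> n4, =b=> n5
  n4 = 0 | b.0 has moves =b=> n6
  n5 = b.0 | 0 has moves =b=> n6
  n6 = 0 | 0 has moves deadlocked
Bisimilarity quotient blocks:
  B0 = {m0, n0}
  B1 = {m2, n2}
  B2 = {m3, n3}
  B3 = {m4, m5, n4, n5}
  B4 = {m1, m6, n1, n6}
m0 ∈ B0, n0 ∈ B0 → same block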